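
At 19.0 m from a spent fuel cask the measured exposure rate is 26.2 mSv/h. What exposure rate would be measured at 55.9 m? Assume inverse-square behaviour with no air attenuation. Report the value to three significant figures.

Using I₁d₁² = I₂d₂², scaling from 19.0 m to 55.9 m:
(19.0/55.9)² = 0.1155, so 26.2 × 0.1155 = 3.026 mSv/h.

3.03 mSv/h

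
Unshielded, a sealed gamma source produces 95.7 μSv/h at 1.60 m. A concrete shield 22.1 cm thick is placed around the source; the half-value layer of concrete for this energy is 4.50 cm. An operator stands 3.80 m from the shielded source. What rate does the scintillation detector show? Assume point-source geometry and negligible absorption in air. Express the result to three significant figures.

Distance alone: (1.60/3.80)² = 0.1773, so 95.7 × 0.1773 = 16.97 μSv/h.
Shield: 22.1/4.50 = 4.911 half-value layers → attenuation 2^(−4.911) = 0.03324.
Combined: 16.97 × 0.03324 = 0.5641 μSv/h.

0.564 μSv/h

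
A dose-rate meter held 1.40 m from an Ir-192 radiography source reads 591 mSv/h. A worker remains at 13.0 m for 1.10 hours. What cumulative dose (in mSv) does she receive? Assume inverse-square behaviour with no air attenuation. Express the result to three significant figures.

By the inverse-square law, rate at 13.0 m:
(1.40/13.0)² = 0.01160, so 591 × 0.01160 = 6.856 mSv/h.
Dose = rate × time = 6.856 mSv/h × 1.100 h = 7.542 mSv.

7.54 mSv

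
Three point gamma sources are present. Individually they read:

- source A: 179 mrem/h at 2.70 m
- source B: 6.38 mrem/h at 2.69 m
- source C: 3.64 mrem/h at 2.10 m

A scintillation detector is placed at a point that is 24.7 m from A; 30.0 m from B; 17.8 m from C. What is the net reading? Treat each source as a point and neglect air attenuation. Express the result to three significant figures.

2.24 mrem/h

By superposition, sum each source's inverse-square contribution:
A: 179 × (2.70/24.7)² = 2.139 mrem/h
B: 6.38 × (2.69/30.0)² = 0.05130 mrem/h
C: 3.64 × (2.10/17.8)² = 0.05066 mrem/h
Total = 2.139 + 0.05130 + 0.05066 = 2.241 mrem/h.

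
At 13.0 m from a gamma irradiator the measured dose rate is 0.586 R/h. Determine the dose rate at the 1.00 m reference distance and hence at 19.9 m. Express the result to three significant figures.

By the inverse-square law,
At 1.00 m: 0.586 × (13.0/1.00)² = 0.586 × 169.0 = 99.03 R/h
At 19.9 m: 99.03 × (1.00/19.9)² = 99.03 × 0.002525 = 0.2501 R/h.

99.0 R/h; 0.250 R/h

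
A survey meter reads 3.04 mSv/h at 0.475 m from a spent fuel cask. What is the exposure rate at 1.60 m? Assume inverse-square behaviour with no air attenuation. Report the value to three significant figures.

0.268 mSv/h

By the inverse-square law, the rate at 1.60 m is
3.04 × (0.475/1.60)² = 3.04 × 0.08813 = 0.2679 mSv/h.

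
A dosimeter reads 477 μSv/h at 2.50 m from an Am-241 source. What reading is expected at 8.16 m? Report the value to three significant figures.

44.8 μSv/h

Since intensity falls as 1/r², the rate at 8.16 m is
477 × (2.50/8.16)² = 477 × 0.09386 = 44.77 μSv/h.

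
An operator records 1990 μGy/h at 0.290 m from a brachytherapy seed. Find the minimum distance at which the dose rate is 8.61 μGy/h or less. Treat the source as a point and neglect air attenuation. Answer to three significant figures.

4.41 m

Intensity scales as (d₁/d₂)², so d₂ = d₁·√(I₁/I₂).
I₁/I₂ = 1990/8.61 = 231.1, so d₂ = 0.290 × √231.1 = 4.409 m.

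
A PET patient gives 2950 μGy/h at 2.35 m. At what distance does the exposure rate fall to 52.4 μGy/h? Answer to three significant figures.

17.6 m

Applying the 1/r² law, d₂ = d₁·√(I₁/I₂).
I₁/I₂ = 2950/52.4 = 56.30, so d₂ = 2.35 × √56.30 = 17.63 m.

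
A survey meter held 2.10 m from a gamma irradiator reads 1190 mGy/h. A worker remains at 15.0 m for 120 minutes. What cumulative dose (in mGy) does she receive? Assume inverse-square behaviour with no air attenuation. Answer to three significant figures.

46.6 mGy

Intensity scales as (d₁/d₂)², so rate at 15.0 m:
1190 × (2.10/15.0)² = 1190 × 0.01960 = 23.32 mGy/h.
Dose = rate × time = 23.32 mGy/h × 2.000 h = 46.64 mGy.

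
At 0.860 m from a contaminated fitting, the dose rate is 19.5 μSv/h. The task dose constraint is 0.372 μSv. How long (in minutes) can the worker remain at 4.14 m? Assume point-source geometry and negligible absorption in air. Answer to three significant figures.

Since intensity falls as 1/r², rate at 4.14 m:
(0.860/4.14)² = 0.04315, so 19.5 × 0.04315 = 0.8414 μSv/h.
Stay time = 0.372 μSv ÷ 0.8414 μSv/h = 0.4421 h = 26.53 min.

26.5 min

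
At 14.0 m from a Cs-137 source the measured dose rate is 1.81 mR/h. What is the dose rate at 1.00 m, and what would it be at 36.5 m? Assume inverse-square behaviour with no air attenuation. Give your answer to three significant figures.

355 mR/h; 0.266 mR/h

Applying the 1/r² law,
At 1.00 m: 1.81 × (14.0/1.00)² = 1.81 × 196.0 = 354.8 mR/h
At 36.5 m: (1.00/36.5)² = 0.0007506, so 354.8 × 0.0007506 = 0.2663 mR/h.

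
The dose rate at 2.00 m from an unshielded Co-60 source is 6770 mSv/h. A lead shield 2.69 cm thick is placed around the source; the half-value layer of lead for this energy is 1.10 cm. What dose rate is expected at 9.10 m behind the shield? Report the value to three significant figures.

60.0 mSv/h

Distance alone: 6770 × (2.00/9.10)² = 6770 × 0.04830 = 327.0 mSv/h.
Shield: 2.69/1.10 = 2.445 half-value layers → attenuation 2^(−2.445) = 0.1836.
Combined: 327.0 × 0.1836 = 60.04 mSv/h.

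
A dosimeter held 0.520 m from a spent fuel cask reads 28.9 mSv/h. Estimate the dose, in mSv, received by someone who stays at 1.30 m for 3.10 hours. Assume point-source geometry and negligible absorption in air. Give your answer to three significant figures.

By the inverse-square law, rate at 1.30 m:
(0.520/1.30)² = 0.1600, so 28.9 × 0.1600 = 4.624 mSv/h.
Dose = rate × time = 4.624 mSv/h × 3.100 h = 14.33 mSv.

14.3 mSv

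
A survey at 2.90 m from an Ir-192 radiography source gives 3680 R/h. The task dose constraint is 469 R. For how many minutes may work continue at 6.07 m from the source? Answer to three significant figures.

33.5 min

Applying the 1/r² law, rate at 6.07 m:
(2.90/6.07)² = 0.2283, so 3680 × 0.2283 = 840.1 R/h.
Stay time = 469 R ÷ 840.1 R/h = 0.5583 h = 33.50 min.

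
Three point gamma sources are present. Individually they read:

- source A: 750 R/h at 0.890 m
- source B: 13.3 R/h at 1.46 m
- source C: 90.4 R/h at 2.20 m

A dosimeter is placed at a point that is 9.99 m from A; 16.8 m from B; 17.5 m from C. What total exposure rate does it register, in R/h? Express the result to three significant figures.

7.48 R/h

Each source contributes Iᵢ·(dᵢ/rᵢ)²; contributions add.
A: 750 × (0.890/9.99)² = 5.953 R/h
B: 13.3 × (1.46/16.8)² = 0.1004 R/h
C: 90.4 × (2.20/17.5)² = 1.429 R/h
Total = 5.953 + 0.1004 + 1.429 = 7.482 R/h.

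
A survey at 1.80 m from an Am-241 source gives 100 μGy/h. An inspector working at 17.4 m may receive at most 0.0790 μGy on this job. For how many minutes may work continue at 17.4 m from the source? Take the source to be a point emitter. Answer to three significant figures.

4.43 min

Using I₁d₁² = I₂d₂², rate at 17.4 m:
(1.80/17.4)² = 0.01070, so 100 × 0.01070 = 1.070 μGy/h.
Stay time = 0.0790 μGy ÷ 1.070 μGy/h = 0.07383 h = 4.430 min.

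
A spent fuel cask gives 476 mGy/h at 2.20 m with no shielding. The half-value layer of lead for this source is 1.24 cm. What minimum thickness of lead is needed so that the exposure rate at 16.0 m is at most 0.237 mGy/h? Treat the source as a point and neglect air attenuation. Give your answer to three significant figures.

6.51 cm

At 16.0 m, distance alone gives 476 × (2.20/16.0)² = 476 × 0.01891 = 9.001 mGy/h.
Further attenuation needed: 9.001/0.237 = 37.98.
n = log₂(37.98) = 5.247 half-value layers.
Thickness = 5.247 × 1.24 cm = 6.506 cm.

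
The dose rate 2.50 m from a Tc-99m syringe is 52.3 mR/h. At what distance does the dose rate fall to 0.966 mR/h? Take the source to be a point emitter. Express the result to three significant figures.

Using I₁d₁² = I₂d₂², d₂ = d₁·√(I₁/I₂).
I₁/I₂ = 52.3/0.966 = 54.14, so d₂ = 2.50 × √54.14 = 18.39 m.

18.4 m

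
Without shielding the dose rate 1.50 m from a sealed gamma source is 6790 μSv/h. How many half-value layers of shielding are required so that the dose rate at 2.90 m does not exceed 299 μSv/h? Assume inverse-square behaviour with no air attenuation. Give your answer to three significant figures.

2.60 half-value layers

At 2.90 m, distance alone gives (1.50/2.90)² = 0.2675, so 6790 × 0.2675 = 1816 μSv/h.
Further attenuation needed: 1816/299 = 6.074.
n = log₂(6.074) = 2.603 half-value layers.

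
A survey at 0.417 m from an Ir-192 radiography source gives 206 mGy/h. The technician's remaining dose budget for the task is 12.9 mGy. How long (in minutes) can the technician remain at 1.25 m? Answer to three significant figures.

33.8 min

Applying the 1/r² law, rate at 1.25 m:
206 × (0.417/1.25)² = 206 × 0.1113 = 22.93 mGy/h.
Stay time = 12.9 mGy ÷ 22.93 mGy/h = 0.5626 h = 33.76 min.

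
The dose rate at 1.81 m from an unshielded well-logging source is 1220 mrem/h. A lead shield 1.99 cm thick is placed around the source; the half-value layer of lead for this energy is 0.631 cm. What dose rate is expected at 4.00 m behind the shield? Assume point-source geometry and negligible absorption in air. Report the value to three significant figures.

28.1 mrem/h

Distance alone: (1.81/4.00)² = 0.2048, so 1220 × 0.2048 = 249.9 mrem/h.
Shield: 1.99/0.631 = 3.154 half-value layers → attenuation 2^(−3.154) = 0.1123.
Combined: 249.9 × 0.1123 = 28.06 mrem/h.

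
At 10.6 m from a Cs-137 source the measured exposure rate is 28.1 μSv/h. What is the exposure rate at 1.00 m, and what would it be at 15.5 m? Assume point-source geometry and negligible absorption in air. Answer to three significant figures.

3160 μSv/h; 13.1 μSv/h

Applying the 1/r² law,
At 1.00 m: (10.6/1.00)² = 112.4, so 28.1 × 112.4 = 3158 μSv/h
At 15.5 m: (1.00/15.5)² = 0.004162, so 3158 × 0.004162 = 13.14 μSv/h.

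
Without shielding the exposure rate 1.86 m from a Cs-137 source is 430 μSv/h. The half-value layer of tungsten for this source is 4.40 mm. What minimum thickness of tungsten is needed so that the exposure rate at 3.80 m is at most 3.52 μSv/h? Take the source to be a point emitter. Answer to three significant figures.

21.4 mm

At 3.80 m, distance alone gives 430 × (1.86/3.80)² = 430 × 0.2396 = 103.0 μSv/h.
Further attenuation needed: 103.0/3.52 = 29.26.
n = log₂(29.26) = 4.871 half-value layers.
Thickness = 4.871 × 4.40 mm = 21.43 mm.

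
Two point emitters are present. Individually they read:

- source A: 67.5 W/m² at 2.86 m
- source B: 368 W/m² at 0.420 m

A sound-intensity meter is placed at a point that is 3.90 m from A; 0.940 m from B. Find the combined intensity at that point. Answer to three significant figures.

Each source contributes Iᵢ·(dᵢ/rᵢ)²; contributions add.
A: 67.5 × (2.86/3.90)² = 36.30 W/m²
B: 368 × (0.420/0.940)² = 73.47 W/m²
Total = 36.30 + 73.47 = 109.8 W/m².

110 W/m²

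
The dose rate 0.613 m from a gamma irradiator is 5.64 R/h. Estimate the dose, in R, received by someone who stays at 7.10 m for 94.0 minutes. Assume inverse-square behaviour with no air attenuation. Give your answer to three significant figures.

Since intensity falls as 1/r², rate at 7.10 m:
5.64 × (0.613/7.10)² = 5.64 × 0.007454 = 0.04204 R/h.
Dose = rate × time = 0.04204 R/h × 1.567 h = 0.06588 R.

0.0659 R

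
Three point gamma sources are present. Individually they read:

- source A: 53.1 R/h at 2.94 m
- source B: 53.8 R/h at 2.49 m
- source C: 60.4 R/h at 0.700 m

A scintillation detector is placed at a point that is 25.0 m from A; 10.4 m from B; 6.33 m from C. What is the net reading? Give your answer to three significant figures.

4.56 R/h

Each source contributes Iᵢ·(dᵢ/rᵢ)²; contributions add.
A: 53.1 × (2.94/25.0)² = 0.7344 R/h
B: 53.8 × (2.49/10.4)² = 3.084 R/h
C: 60.4 × (0.700/6.33)² = 0.7386 R/h
Total = 0.7344 + 3.084 + 0.7386 = 4.557 R/h.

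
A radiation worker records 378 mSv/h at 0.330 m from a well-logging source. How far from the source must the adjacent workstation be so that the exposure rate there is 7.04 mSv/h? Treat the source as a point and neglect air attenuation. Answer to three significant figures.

2.42 m

By the inverse-square law, d₂ = d₁·√(I₁/I₂).
I₁/I₂ = 378/7.04 = 53.69, so d₂ = 0.330 × √53.69 = 2.418 m.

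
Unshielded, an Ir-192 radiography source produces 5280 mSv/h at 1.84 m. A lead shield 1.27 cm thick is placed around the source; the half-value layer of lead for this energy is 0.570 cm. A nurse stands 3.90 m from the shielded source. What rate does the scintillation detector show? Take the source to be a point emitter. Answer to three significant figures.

251 mSv/h

Distance alone: 5280 × (1.84/3.90)² = 5280 × 0.2226 = 1175 mSv/h.
Shield: 1.27/0.570 = 2.228 half-value layers → attenuation 2^(−2.228) = 0.2135.
Combined: 1175 × 0.2135 = 250.9 mSv/h.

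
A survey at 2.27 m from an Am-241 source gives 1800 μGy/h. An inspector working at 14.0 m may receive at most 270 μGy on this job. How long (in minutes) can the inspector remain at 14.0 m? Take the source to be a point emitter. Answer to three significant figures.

By the inverse-square law, rate at 14.0 m:
(2.27/14.0)² = 0.02629, so 1800 × 0.02629 = 47.32 μGy/h.
Stay time = 270 μGy ÷ 47.32 μGy/h = 5.706 h = 342.4 min.

342 min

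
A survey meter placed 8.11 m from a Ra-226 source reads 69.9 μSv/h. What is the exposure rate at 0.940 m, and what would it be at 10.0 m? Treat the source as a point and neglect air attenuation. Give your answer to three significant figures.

5200 μSv/h; 46.0 μSv/h

Intensity scales as (d₁/d₂)², so
At 0.940 m: (8.11/0.940)² = 74.44, so 69.9 × 74.44 = 5203 μSv/h
At 10.0 m: (0.940/10.0)² = 0.008836, so 5203 × 0.008836 = 45.97 μSv/h.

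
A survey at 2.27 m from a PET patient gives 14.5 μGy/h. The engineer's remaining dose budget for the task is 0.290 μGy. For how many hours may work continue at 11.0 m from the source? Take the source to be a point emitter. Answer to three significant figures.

0.470 h

Applying the 1/r² law, rate at 11.0 m:
14.5 × (2.27/11.0)² = 14.5 × 0.04259 = 0.6176 μGy/h.
Stay time = 0.290 μGy ÷ 0.6176 μGy/h = 0.4696 h.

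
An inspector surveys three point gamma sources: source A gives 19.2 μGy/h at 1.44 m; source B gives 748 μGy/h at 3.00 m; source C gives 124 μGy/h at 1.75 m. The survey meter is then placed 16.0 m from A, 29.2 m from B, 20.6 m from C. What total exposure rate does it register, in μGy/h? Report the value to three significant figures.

Each source contributes Iᵢ·(dᵢ/rᵢ)²; contributions add.
A: 19.2 × (1.44/16.0)² = 0.1555 μGy/h
B: 748 × (3.00/29.2)² = 7.895 μGy/h
C: 124 × (1.75/20.6)² = 0.8949 μGy/h
Total = 0.1555 + 7.895 + 0.8949 = 8.945 μGy/h.

8.95 μGy/h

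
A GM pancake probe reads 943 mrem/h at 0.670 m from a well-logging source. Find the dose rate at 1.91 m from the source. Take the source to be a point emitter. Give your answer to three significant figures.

116 mrem/h

Applying the 1/r² law, the rate at 1.91 m is
943 × (0.670/1.91)² = 943 × 0.1231 = 116.1 mrem/h.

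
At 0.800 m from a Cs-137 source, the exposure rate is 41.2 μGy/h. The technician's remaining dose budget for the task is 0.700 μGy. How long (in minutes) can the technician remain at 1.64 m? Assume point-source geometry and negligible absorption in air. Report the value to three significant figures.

4.28 min

Intensity scales as (d₁/d₂)², so rate at 1.64 m:
41.2 × (0.800/1.64)² = 41.2 × 0.2380 = 9.806 μGy/h.
Stay time = 0.700 μGy ÷ 9.806 μGy/h = 0.07138 h = 4.283 min.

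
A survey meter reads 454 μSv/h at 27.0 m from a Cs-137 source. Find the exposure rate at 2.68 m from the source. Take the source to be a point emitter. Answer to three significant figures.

Since intensity falls as 1/r², the rate at 2.68 m is
454 × (27.0/2.68)² = 454 × 101.5 = 46080 μSv/h.

46100 μSv/h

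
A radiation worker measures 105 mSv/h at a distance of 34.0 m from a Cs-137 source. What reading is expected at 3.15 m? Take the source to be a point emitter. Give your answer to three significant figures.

Using I₁d₁² = I₂d₂², the rate at 3.15 m is
(34.0/3.15)² = 116.5, so 105 × 116.5 = 12230 mSv/h.

12200 mSv/h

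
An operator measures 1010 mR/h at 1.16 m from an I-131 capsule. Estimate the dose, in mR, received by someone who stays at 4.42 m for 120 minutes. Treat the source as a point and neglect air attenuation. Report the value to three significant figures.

139 mR

Using I₁d₁² = I₂d₂², rate at 4.42 m:
(1.16/4.42)² = 0.06888, so 1010 × 0.06888 = 69.57 mR/h.
Dose = rate × time = 69.57 mR/h × 2.000 h = 139.1 mR.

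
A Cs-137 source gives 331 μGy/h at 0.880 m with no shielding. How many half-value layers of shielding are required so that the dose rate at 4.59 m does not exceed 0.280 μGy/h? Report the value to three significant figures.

5.44 half-value layers

At 4.59 m, distance alone gives (0.880/4.59)² = 0.03676, so 331 × 0.03676 = 12.17 μGy/h.
Further attenuation needed: 12.17/0.280 = 43.46.
n = log₂(43.46) = 5.442 half-value layers.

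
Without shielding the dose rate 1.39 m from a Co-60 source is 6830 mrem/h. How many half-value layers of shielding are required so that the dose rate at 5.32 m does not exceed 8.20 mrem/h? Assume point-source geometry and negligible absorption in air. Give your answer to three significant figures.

5.83 half-value layers

At 5.32 m, distance alone gives 6830 × (1.39/5.32)² = 6830 × 0.06827 = 466.3 mrem/h.
Further attenuation needed: 466.3/8.20 = 56.87.
n = log₂(56.87) = 5.830 half-value layers.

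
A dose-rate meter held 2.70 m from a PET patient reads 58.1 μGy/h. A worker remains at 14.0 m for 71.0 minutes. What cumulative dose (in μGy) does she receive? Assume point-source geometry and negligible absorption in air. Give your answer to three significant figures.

Intensity scales as (d₁/d₂)², so rate at 14.0 m:
58.1 × (2.70/14.0)² = 58.1 × 0.03719 = 2.161 μGy/h.
Dose = rate × time = 2.161 μGy/h × 1.183 h = 2.556 μGy.

2.56 μGy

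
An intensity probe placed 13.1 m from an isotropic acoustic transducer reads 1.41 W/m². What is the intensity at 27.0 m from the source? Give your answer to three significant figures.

0.332 W/m²

Since intensity falls as 1/r², scaling from 13.1 m to 27.0 m:
(13.1/27.0)² = 0.2354, so 1.41 × 0.2354 = 0.3319 W/m².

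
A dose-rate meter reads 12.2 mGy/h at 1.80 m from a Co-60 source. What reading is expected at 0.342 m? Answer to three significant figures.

338 mGy/h

Using I₁d₁² = I₂d₂², the rate at 0.342 m is
12.2 × (1.80/0.342)² = 12.2 × 27.70 = 337.9 mGy/h.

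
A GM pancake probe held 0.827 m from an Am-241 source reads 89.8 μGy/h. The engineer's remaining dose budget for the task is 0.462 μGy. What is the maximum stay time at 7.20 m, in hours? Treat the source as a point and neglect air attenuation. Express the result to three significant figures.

Intensity scales as (d₁/d₂)², so rate at 7.20 m:
(0.827/7.20)² = 0.01319, so 89.8 × 0.01319 = 1.184 μGy/h.
Stay time = 0.462 μGy ÷ 1.184 μGy/h = 0.3902 h.

0.390 h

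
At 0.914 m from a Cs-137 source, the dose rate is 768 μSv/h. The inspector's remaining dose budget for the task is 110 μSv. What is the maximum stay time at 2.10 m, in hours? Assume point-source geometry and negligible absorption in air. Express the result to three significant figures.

0.756 h

Since intensity falls as 1/r², rate at 2.10 m:
768 × (0.914/2.10)² = 768 × 0.1894 = 145.5 μSv/h.
Stay time = 110 μSv ÷ 145.5 μSv/h = 0.7560 h.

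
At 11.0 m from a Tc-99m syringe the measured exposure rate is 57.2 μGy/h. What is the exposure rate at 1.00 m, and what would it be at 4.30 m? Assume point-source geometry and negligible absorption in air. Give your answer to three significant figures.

By the inverse-square law,
At 1.00 m: 57.2 × (11.0/1.00)² = 57.2 × 121.0 = 6921 μGy/h
At 4.30 m: (1.00/4.30)² = 0.05408, so 6921 × 0.05408 = 374.3 μGy/h.

6920 μGy/h; 374 μGy/h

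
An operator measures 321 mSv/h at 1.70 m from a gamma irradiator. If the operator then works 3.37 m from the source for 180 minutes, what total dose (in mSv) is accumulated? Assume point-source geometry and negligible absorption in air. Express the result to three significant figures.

245 mSv

Using I₁d₁² = I₂d₂², rate at 3.37 m:
(1.70/3.37)² = 0.2545, so 321 × 0.2545 = 81.69 mSv/h.
Dose = rate × time = 81.69 mSv/h × 3.000 h = 245.1 mSv.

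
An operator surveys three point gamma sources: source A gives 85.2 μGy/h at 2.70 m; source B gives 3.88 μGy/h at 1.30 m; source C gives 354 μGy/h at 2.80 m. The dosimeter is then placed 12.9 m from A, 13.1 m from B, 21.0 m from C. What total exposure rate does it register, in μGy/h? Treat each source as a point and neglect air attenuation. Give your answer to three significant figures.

10.1 μGy/h

By superposition, sum each source's inverse-square contribution:
A: 85.2 × (2.70/12.9)² = 3.732 μGy/h
B: 3.88 × (1.30/13.1)² = 0.03821 μGy/h
C: 354 × (2.80/21.0)² = 6.293 μGy/h
Total = 3.732 + 0.03821 + 6.293 = 10.06 μGy/h.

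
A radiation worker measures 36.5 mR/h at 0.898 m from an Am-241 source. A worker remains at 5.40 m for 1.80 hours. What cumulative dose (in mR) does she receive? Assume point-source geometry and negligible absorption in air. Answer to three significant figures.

1.82 mR

Applying the 1/r² law, rate at 5.40 m:
36.5 × (0.898/5.40)² = 36.5 × 0.02765 = 1.009 mR/h.
Dose = rate × time = 1.009 mR/h × 1.800 h = 1.816 mR.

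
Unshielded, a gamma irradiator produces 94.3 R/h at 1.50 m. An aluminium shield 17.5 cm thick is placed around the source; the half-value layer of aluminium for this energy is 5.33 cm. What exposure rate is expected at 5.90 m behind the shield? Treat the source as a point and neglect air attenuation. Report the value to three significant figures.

Distance alone: (1.50/5.90)² = 0.06464, so 94.3 × 0.06464 = 6.096 R/h.
Shield: 17.5/5.33 = 3.283 half-value layers → attenuation 2^(−3.283) = 0.1027.
Combined: 6.096 × 0.1027 = 0.6261 R/h.

0.626 R/h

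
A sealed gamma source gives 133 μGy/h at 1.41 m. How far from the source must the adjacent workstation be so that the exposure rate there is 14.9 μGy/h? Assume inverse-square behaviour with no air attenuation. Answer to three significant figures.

4.21 m

Using I₁d₁² = I₂d₂², d₂ = d₁·√(I₁/I₂).
I₁/I₂ = 133/14.9 = 8.926, so d₂ = 1.41 × √8.926 = 4.213 m.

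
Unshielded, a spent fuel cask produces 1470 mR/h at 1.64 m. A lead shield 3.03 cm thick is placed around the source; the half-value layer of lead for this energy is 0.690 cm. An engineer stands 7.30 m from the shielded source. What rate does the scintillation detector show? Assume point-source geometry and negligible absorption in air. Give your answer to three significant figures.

3.54 mR/h

Distance alone: (1.64/7.30)² = 0.05047, so 1470 × 0.05047 = 74.19 mR/h.
Shield: 3.03/0.690 = 4.391 half-value layers → attenuation 2^(−4.391) = 0.04766.
Combined: 74.19 × 0.04766 = 3.536 mR/h.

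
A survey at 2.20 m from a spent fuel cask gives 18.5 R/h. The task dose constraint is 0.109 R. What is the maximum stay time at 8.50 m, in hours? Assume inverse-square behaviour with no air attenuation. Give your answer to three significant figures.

0.0880 h

Since intensity falls as 1/r², rate at 8.50 m:
(2.20/8.50)² = 0.06699, so 18.5 × 0.06699 = 1.239 R/h.
Stay time = 0.109 R ÷ 1.239 R/h = 0.08797 h.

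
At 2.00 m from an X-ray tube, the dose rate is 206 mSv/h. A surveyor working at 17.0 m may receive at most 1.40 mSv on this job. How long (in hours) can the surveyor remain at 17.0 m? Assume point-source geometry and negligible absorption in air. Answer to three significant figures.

0.491 h

Applying the 1/r² law, rate at 17.0 m:
(2.00/17.0)² = 0.01384, so 206 × 0.01384 = 2.851 mSv/h.
Stay time = 1.40 mSv ÷ 2.851 mSv/h = 0.4911 h.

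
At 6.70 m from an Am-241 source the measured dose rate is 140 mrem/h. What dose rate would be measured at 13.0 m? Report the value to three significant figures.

37.2 mrem/h

By the inverse-square law, scaling from 6.70 m to 13.0 m:
(6.70/13.0)² = 0.2656, so 140 × 0.2656 = 37.18 mrem/h.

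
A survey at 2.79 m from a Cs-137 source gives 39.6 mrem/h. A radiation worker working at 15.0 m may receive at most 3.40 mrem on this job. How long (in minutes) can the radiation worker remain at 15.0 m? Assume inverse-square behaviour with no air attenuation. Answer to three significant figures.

149 min

Using I₁d₁² = I₂d₂², rate at 15.0 m:
(2.79/15.0)² = 0.03460, so 39.6 × 0.03460 = 1.370 mrem/h.
Stay time = 3.40 mrem ÷ 1.370 mrem/h = 2.482 h = 148.9 min.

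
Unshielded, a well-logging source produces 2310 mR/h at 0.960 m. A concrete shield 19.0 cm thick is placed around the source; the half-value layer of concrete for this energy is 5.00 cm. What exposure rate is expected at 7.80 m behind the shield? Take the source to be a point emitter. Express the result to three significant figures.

2.51 mR/h

Distance alone: (0.960/7.80)² = 0.01515, so 2310 × 0.01515 = 35.00 mR/h.
Shield: 19.0/5.00 = 3.800 half-value layers → attenuation 2^(−3.800) = 0.07179.
Combined: 35.00 × 0.07179 = 2.513 mR/h.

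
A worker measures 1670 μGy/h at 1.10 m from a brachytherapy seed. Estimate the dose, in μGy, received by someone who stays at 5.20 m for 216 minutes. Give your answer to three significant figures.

Since intensity falls as 1/r², rate at 5.20 m:
1670 × (1.10/5.20)² = 1670 × 0.04475 = 74.73 μGy/h.
Dose = rate × time = 74.73 μGy/h × 3.600 h = 269.0 μGy.

269 μGy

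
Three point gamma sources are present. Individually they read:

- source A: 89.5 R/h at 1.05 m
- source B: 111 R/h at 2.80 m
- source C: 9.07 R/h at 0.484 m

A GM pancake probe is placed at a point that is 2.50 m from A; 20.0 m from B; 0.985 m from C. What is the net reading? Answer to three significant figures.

20.2 R/h

Each source contributes Iᵢ·(dᵢ/rᵢ)²; contributions add.
A: 89.5 × (1.05/2.50)² = 15.79 R/h
B: 111 × (2.80/20.0)² = 2.176 R/h
C: 9.07 × (0.484/0.985)² = 2.190 R/h
Total = 15.79 + 2.176 + 2.190 = 20.16 R/h.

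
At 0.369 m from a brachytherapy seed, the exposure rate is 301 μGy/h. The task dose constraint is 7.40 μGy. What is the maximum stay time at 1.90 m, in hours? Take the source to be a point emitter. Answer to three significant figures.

0.652 h

By the inverse-square law, rate at 1.90 m:
301 × (0.369/1.90)² = 301 × 0.03772 = 11.35 μGy/h.
Stay time = 7.40 μGy ÷ 11.35 μGy/h = 0.6520 h.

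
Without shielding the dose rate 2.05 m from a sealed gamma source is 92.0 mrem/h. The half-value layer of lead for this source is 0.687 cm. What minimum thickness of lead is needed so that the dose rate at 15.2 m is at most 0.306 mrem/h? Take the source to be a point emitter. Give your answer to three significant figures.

1.68 cm

At 15.2 m, distance alone gives 92.0 × (2.05/15.2)² = 92.0 × 0.01819 = 1.673 mrem/h.
Further attenuation needed: 1.673/0.306 = 5.467.
n = log₂(5.467) = 2.451 half-value layers.
Thickness = 2.451 × 0.687 cm = 1.684 cm.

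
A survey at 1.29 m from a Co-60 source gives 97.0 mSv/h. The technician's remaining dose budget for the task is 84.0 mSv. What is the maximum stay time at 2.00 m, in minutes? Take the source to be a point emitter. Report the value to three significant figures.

Since intensity falls as 1/r², rate at 2.00 m:
97.0 × (1.29/2.00)² = 97.0 × 0.4160 = 40.35 mSv/h.
Stay time = 84.0 mSv ÷ 40.35 mSv/h = 2.082 h = 124.9 min.

125 min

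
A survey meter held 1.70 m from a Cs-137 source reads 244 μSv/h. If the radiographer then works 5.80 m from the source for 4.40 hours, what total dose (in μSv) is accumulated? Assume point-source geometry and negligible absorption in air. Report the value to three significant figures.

92.2 μSv

Intensity scales as (d₁/d₂)², so rate at 5.80 m:
(1.70/5.80)² = 0.08591, so 244 × 0.08591 = 20.96 μSv/h.
Dose = rate × time = 20.96 μSv/h × 4.400 h = 92.22 μSv.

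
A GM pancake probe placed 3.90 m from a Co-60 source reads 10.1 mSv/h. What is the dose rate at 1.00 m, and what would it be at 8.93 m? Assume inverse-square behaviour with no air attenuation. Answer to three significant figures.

154 mSv/h; 1.93 mSv/h

By the inverse-square law,
At 1.00 m: (3.90/1.00)² = 15.21, so 10.1 × 15.21 = 153.6 mSv/h
At 8.93 m: (1.00/8.93)² = 0.01254, so 153.6 × 0.01254 = 1.926 mSv/h.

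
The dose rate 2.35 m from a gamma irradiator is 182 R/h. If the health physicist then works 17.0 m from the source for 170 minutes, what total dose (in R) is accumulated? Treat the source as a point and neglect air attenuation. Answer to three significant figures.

Applying the 1/r² law, rate at 17.0 m:
182 × (2.35/17.0)² = 182 × 0.01911 = 3.478 R/h.
Dose = rate × time = 3.478 R/h × 2.833 h = 9.853 R.

9.85 R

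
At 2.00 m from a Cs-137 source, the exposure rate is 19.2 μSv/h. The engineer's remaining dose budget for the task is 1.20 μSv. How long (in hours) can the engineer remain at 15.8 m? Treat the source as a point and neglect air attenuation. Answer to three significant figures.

3.90 h

Intensity scales as (d₁/d₂)², so rate at 15.8 m:
(2.00/15.8)² = 0.01602, so 19.2 × 0.01602 = 0.3076 μSv/h.
Stay time = 1.20 μSv ÷ 0.3076 μSv/h = 3.901 h.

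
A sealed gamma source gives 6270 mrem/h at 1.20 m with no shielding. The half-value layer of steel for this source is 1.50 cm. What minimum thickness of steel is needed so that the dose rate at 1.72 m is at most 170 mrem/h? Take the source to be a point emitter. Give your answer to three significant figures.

6.25 cm

At 1.72 m, distance alone gives (1.20/1.72)² = 0.4867, so 6270 × 0.4867 = 3052 mrem/h.
Further attenuation needed: 3052/170 = 17.95.
n = log₂(17.95) = 4.166 half-value layers.
Thickness = 4.166 × 1.50 cm = 6.249 cm.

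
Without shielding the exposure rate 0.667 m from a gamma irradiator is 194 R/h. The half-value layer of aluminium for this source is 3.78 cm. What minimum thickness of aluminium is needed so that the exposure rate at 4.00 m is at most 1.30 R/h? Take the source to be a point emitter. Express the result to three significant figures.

At 4.00 m, distance alone gives 194 × (0.667/4.00)² = 194 × 0.02781 = 5.395 R/h.
Further attenuation needed: 5.395/1.30 = 4.150.
n = log₂(4.150) = 2.053 half-value layers.
Thickness = 2.053 × 3.78 cm = 7.760 cm.

7.76 cm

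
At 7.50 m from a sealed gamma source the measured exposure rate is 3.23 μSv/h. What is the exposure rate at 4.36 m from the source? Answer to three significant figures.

9.56 μSv/h

Since intensity falls as 1/r², scaling from 7.50 m to 4.36 m:
(7.50/4.36)² = 2.959, so 3.23 × 2.959 = 9.558 μSv/h.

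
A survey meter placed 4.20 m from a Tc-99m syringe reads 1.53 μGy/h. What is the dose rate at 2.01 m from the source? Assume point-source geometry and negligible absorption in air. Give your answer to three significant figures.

6.68 μGy/h

Intensity scales as (d₁/d₂)², so scaling from 4.20 m to 2.01 m:
1.53 × (4.20/2.01)² = 1.53 × 4.366 = 6.680 μGy/h.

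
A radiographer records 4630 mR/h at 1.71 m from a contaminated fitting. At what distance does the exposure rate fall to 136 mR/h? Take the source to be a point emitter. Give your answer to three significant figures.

Intensity scales as (d₁/d₂)², so d₂ = d₁·√(I₁/I₂).
I₁/I₂ = 4630/136 = 34.04, so d₂ = 1.71 × √34.04 = 9.977 m.

9.98 m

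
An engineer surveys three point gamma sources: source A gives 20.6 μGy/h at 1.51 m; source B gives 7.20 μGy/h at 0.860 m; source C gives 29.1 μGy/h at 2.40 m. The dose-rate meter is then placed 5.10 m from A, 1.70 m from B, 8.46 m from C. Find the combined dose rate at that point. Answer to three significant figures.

5.99 μGy/h

By superposition, sum each source's inverse-square contribution:
A: 20.6 × (1.51/5.10)² = 1.806 μGy/h
B: 7.20 × (0.860/1.70)² = 1.843 μGy/h
C: 29.1 × (2.40/8.46)² = 2.342 μGy/h
Total = 1.806 + 1.843 + 2.342 = 5.991 μGy/h.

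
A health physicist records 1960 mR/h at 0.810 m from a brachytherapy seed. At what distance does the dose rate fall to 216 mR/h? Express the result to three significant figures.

By the inverse-square law, d₂ = d₁·√(I₁/I₂).
I₁/I₂ = 1960/216 = 9.074, so d₂ = 0.810 × √9.074 = 2.440 m.

2.44 m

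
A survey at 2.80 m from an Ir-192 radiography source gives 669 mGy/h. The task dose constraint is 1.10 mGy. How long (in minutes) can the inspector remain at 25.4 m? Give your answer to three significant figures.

Intensity scales as (d₁/d₂)², so rate at 25.4 m:
(2.80/25.4)² = 0.01215, so 669 × 0.01215 = 8.128 mGy/h.
Stay time = 1.10 mGy ÷ 8.128 mGy/h = 0.1353 h = 8.118 min.

8.12 min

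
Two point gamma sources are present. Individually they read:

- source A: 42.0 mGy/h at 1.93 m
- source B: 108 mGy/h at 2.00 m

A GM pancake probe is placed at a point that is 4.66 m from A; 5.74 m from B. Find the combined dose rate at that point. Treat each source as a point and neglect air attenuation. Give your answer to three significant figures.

By superposition, sum each source's inverse-square contribution:
A: 42.0 × (1.93/4.66)² = 7.204 mGy/h
B: 108 × (2.00/5.74)² = 13.11 mGy/h
Total = 7.204 + 13.11 = 20.31 mGy/h.

20.3 mGy/h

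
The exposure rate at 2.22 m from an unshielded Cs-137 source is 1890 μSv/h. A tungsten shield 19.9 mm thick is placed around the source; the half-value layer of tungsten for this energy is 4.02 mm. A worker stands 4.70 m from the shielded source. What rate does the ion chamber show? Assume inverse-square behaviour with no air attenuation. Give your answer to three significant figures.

Distance alone: 1890 × (2.22/4.70)² = 1890 × 0.2231 = 421.7 μSv/h.
Shield: 19.9/4.02 = 4.950 half-value layers → attenuation 2^(−4.950) = 0.03235.
Combined: 421.7 × 0.03235 = 13.64 μSv/h.

13.6 μSv/h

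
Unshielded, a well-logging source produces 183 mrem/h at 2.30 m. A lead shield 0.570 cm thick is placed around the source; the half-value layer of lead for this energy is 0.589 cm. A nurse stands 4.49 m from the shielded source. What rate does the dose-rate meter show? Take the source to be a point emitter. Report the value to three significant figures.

24.6 mrem/h

Distance alone: 183 × (2.30/4.49)² = 183 × 0.2624 = 48.02 mrem/h.
Shield: 0.570/0.589 = 0.9677 half-value layers → attenuation 2^(−0.9677) = 0.5113.
Combined: 48.02 × 0.5113 = 24.55 mrem/h.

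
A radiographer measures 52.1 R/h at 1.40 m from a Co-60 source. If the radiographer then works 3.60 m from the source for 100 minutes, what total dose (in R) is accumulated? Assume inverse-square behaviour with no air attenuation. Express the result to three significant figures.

Using I₁d₁² = I₂d₂², rate at 3.60 m:
52.1 × (1.40/3.60)² = 52.1 × 0.1512 = 7.878 R/h.
Dose = rate × time = 7.878 R/h × 1.667 h = 13.13 R.

13.1 R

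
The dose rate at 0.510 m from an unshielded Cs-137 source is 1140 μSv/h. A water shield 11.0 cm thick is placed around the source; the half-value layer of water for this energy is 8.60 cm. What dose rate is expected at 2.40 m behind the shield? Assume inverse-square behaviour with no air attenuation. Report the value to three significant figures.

21.2 μSv/h

Distance alone: 1140 × (0.510/2.40)² = 1140 × 0.04516 = 51.48 μSv/h.
Shield: 11.0/8.60 = 1.279 half-value layers → attenuation 2^(−1.279) = 0.4121.
Combined: 51.48 × 0.4121 = 21.21 μSv/h.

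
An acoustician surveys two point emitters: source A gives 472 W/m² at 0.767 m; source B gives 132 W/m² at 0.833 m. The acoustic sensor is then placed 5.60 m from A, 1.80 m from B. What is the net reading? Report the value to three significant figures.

Each source contributes Iᵢ·(dᵢ/rᵢ)²; contributions add.
A: 472 × (0.767/5.60)² = 8.854 W/m²
B: 132 × (0.833/1.80)² = 28.27 W/m²
Total = 8.854 + 28.27 = 37.12 W/m².

37.1 W/m²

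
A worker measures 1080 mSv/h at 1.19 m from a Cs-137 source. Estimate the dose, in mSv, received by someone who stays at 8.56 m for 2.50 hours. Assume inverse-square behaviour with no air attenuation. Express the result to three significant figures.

Since intensity falls as 1/r², rate at 8.56 m:
1080 × (1.19/8.56)² = 1080 × 0.01933 = 20.88 mSv/h.
Dose = rate × time = 20.88 mSv/h × 2.500 h = 52.20 mSv.

52.2 mSv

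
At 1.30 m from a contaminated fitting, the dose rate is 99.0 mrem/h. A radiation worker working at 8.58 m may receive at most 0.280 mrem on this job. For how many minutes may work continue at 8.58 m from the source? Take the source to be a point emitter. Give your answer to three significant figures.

Since intensity falls as 1/r², rate at 8.58 m:
99.0 × (1.30/8.58)² = 99.0 × 0.02296 = 2.273 mrem/h.
Stay time = 0.280 mrem ÷ 2.273 mrem/h = 0.1232 h = 7.392 min.

7.39 min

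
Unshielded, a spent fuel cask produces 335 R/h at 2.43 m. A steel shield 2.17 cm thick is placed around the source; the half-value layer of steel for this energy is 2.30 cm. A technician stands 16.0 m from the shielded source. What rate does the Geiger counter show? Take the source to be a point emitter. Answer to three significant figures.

Distance alone: 335 × (2.43/16.0)² = 335 × 0.02307 = 7.728 R/h.
Shield: 2.17/2.30 = 0.9435 half-value layers → attenuation 2^(−0.9435) = 0.5200.
Combined: 7.728 × 0.5200 = 4.019 R/h.

4.02 R/h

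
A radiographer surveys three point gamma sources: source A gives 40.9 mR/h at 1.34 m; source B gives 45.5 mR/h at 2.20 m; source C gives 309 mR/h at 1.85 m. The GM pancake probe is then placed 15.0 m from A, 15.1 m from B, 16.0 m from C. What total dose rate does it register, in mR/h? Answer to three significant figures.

Each source contributes Iᵢ·(dᵢ/rᵢ)²; contributions add.
A: 40.9 × (1.34/15.0)² = 0.3264 mR/h
B: 45.5 × (2.20/15.1)² = 0.9658 mR/h
C: 309 × (1.85/16.0)² = 4.131 mR/h
Total = 0.3264 + 0.9658 + 4.131 = 5.423 mR/h.

5.42 mR/h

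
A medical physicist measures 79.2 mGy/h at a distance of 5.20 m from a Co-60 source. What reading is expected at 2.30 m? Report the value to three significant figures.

Using I₁d₁² = I₂d₂², the rate at 2.30 m is
(5.20/2.30)² = 5.112, so 79.2 × 5.112 = 404.9 mGy/h.

405 mGy/h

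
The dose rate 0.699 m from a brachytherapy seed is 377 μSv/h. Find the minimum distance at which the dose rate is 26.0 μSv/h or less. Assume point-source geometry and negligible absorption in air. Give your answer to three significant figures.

By the inverse-square law, d₂ = d₁·√(I₁/I₂).
I₁/I₂ = 377/26.0 = 14.50, so d₂ = 0.699 × √14.50 = 2.662 m.

2.66 m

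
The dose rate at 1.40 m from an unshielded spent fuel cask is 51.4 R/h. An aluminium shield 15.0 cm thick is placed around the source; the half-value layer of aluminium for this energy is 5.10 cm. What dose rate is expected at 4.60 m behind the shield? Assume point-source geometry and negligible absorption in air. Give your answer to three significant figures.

0.620 R/h

Distance alone: (1.40/4.60)² = 0.09263, so 51.4 × 0.09263 = 4.761 R/h.
Shield: 15.0/5.10 = 2.941 half-value layers → attenuation 2^(−2.941) = 0.1302.
Combined: 4.761 × 0.1302 = 0.6199 R/h.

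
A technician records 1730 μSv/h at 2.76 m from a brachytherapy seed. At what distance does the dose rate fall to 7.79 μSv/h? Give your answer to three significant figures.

By the inverse-square law, d₂ = d₁·√(I₁/I₂).
I₁/I₂ = 1730/7.79 = 222.1, so d₂ = 2.76 × √222.1 = 41.13 m.

41.1 m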